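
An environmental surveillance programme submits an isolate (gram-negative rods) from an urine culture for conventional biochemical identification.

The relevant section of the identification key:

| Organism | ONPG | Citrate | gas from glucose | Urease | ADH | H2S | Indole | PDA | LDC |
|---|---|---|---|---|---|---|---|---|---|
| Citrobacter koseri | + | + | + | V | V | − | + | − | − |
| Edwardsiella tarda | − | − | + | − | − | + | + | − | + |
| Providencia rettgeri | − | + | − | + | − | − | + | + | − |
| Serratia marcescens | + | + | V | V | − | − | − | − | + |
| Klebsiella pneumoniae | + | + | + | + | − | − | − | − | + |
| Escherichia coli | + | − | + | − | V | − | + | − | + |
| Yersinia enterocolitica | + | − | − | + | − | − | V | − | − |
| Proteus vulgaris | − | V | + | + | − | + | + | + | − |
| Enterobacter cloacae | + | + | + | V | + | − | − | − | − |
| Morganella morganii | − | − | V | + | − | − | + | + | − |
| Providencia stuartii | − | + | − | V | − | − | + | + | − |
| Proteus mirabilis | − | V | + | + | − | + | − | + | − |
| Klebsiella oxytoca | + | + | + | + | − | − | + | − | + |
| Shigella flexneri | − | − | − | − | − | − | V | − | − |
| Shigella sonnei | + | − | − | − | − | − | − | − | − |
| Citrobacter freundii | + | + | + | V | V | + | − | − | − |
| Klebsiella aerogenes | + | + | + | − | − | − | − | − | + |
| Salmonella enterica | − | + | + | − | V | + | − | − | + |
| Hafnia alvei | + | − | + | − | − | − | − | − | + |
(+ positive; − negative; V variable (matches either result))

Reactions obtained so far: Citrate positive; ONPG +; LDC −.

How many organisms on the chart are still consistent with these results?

3

Citrate +: excludes 7 organisms — 12 left.
LDC −: excludes 5 organisms — 7 left.
ONPG +: excludes Providencia rettgeri, Proteus vulgaris, Providencia stuartii, Proteus mirabilis — 3 left.
Still consistent: Citrobacter freundii, Citrobacter koseri, Enterobacter cloacae.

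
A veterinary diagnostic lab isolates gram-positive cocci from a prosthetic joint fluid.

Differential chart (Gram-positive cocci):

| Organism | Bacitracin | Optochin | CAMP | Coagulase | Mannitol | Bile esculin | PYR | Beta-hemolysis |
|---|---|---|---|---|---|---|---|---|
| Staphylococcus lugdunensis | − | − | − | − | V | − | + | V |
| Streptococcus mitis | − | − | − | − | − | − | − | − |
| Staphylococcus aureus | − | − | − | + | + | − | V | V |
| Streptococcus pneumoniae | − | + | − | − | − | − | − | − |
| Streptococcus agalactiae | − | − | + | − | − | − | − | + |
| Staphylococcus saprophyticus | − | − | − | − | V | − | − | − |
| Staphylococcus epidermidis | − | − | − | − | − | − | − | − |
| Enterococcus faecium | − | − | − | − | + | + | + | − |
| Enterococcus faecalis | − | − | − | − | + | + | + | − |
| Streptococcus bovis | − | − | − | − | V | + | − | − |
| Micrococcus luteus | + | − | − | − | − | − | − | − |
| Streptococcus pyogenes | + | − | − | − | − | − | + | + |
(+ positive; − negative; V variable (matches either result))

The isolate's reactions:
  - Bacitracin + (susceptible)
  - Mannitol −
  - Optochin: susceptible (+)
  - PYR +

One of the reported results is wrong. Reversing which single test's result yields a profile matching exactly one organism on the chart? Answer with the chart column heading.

Optochin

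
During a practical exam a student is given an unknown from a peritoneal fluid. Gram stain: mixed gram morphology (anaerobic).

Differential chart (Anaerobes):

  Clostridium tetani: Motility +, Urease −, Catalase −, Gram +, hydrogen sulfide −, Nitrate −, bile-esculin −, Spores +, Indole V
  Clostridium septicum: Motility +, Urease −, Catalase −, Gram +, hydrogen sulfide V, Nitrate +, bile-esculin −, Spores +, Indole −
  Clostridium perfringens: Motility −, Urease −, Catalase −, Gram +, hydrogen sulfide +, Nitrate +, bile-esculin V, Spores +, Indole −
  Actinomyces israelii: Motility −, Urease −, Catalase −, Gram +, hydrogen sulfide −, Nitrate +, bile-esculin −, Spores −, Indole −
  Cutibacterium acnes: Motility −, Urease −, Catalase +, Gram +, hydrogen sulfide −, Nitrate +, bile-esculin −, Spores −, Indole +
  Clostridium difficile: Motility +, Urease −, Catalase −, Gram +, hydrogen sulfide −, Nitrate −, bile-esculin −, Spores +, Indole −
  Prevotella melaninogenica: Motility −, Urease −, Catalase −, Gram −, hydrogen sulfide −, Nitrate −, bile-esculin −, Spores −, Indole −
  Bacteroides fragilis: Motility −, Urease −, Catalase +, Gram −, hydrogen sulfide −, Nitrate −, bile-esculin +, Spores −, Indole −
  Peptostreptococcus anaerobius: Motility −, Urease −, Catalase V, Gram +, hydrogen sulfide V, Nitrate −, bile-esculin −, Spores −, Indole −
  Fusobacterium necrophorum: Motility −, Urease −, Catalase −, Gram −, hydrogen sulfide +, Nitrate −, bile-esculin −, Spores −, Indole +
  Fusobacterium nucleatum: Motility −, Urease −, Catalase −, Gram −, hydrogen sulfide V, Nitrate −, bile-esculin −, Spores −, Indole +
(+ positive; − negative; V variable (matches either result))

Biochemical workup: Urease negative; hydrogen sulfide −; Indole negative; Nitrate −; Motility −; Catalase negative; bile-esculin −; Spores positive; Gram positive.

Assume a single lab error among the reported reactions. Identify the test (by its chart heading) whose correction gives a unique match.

As reported, no row in the chart matches all 9 reactions.
Reversing Catalase → still no organism matches.
Reversing Nitrate → still no organism matches.
Reversing Gram → still no organism matches.
Reversing bile-esculin → still no organism matches.
Reversing hydrogen sulfide → still no organism matches.
Reversing Motility → 2 organisms match (not unique).
Reversing Spores (to −) → unique match: Peptostreptococcus anaerobius.
Reversing Indole → still no organism matches.
Reversing Urease → still no organism matches.

Spores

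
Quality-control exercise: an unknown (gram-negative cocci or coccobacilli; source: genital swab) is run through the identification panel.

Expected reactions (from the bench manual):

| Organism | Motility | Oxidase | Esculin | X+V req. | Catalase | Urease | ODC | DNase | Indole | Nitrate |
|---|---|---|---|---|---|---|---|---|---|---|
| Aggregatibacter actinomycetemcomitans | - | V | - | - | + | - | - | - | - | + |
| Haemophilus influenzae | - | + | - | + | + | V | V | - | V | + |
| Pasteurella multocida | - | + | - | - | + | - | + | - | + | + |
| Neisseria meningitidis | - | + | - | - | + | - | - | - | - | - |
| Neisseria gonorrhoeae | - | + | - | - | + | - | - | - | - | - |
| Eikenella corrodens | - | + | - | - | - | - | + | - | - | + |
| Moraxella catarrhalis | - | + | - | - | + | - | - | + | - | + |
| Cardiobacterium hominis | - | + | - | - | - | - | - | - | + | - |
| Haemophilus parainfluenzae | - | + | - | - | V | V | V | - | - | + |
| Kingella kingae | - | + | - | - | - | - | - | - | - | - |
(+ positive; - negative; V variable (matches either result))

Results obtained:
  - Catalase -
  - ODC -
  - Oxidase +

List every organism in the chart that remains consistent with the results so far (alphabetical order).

Oxidase +: all 10 remaining candidates are consistent.
ODC -: excludes Pasteurella multocida, Eikenella corrodens — 8 left.
Catalase -: excludes 5 organisms — 3 left.

Cardiobacterium hominis, Haemophilus parainfluenzae, Kingella kingae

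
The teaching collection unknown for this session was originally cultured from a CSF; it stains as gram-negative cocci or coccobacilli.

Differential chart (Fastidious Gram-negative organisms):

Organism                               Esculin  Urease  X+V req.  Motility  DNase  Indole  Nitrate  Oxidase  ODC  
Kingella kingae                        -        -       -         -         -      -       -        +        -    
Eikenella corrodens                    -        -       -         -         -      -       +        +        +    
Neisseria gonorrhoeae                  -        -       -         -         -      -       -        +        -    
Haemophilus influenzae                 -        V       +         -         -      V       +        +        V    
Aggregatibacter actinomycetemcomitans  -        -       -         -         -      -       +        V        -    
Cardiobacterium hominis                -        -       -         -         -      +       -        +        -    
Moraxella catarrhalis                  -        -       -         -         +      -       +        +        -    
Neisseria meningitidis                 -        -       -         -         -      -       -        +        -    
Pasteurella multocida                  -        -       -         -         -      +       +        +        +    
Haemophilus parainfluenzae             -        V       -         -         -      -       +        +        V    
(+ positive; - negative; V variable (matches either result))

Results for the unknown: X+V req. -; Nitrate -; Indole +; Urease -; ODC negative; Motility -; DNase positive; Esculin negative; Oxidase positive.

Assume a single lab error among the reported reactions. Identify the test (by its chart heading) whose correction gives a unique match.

DNase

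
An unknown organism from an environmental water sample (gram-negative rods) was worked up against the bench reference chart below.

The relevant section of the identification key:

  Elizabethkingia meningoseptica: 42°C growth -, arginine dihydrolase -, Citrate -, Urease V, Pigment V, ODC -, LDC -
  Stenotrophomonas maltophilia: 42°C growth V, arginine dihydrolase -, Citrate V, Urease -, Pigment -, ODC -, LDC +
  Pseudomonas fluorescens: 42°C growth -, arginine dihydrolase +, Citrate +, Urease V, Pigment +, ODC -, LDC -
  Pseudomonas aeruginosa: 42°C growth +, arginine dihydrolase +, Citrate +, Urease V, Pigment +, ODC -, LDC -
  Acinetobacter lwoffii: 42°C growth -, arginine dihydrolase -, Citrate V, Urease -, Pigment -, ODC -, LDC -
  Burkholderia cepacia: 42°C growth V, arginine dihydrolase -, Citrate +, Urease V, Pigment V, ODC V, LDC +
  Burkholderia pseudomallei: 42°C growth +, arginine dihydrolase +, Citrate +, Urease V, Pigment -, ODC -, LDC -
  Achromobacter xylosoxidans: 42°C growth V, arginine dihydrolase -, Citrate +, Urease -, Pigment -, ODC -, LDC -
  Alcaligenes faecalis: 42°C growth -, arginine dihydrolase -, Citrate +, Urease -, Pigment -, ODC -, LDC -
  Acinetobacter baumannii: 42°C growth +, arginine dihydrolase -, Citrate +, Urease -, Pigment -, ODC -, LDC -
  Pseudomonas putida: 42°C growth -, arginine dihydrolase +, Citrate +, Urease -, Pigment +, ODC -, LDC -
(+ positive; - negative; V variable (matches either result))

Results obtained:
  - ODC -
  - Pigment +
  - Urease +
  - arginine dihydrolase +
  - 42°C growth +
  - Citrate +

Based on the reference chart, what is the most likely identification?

Pseudomonas aeruginosa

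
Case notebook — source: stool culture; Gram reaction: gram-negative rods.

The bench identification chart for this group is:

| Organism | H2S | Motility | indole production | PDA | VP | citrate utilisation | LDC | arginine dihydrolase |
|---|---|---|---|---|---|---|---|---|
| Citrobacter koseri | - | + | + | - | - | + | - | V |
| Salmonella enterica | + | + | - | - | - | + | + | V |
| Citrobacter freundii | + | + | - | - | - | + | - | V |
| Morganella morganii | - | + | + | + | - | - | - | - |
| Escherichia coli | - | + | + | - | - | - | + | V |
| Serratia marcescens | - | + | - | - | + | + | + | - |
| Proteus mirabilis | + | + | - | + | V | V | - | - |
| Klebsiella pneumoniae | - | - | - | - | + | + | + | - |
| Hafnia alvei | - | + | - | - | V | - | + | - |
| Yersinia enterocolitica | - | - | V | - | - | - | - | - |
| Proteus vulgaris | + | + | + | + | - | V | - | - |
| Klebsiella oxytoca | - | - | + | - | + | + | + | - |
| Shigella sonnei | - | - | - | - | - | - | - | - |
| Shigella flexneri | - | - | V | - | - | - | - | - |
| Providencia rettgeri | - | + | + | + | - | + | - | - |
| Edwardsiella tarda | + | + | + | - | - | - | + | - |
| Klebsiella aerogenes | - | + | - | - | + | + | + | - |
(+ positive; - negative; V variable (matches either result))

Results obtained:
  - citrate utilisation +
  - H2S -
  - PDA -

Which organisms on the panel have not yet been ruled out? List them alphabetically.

Citrobacter koseri, Klebsiella aerogenes, Klebsiella oxytoca, Klebsiella pneumoniae, Serratia marcescens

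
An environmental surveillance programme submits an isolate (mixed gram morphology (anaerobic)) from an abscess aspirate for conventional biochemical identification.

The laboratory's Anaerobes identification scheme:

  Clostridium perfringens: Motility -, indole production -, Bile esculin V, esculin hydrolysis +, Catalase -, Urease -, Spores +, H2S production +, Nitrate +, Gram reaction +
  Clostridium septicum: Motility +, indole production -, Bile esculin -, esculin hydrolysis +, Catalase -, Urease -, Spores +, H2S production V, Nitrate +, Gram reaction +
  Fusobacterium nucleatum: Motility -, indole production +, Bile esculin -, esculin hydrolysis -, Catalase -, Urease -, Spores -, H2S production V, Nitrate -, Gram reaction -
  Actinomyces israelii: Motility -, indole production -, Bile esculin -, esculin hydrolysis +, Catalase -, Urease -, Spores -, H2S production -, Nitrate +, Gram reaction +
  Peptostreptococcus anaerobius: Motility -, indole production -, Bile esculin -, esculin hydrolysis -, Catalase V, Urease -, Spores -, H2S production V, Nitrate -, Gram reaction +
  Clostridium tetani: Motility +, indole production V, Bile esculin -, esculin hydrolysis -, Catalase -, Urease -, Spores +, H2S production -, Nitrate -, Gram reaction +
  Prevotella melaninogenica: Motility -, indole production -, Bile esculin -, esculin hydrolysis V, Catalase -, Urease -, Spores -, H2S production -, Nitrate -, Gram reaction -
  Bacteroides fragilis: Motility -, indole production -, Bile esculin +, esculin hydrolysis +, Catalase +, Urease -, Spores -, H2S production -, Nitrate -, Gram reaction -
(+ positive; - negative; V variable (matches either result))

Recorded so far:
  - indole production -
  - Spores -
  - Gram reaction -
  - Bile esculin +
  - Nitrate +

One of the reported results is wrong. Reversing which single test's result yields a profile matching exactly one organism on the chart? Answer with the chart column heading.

As reported, no row in the chart matches all 5 reactions.
Reversing Nitrate (to -) → unique match: Bacteroides fragilis.
Reversing Bile esculin → still no organism matches.
Reversing indole production → still no organism matches.
Reversing Gram reaction → still no organism matches.
Reversing Spores → still no organism matches.

Nitrate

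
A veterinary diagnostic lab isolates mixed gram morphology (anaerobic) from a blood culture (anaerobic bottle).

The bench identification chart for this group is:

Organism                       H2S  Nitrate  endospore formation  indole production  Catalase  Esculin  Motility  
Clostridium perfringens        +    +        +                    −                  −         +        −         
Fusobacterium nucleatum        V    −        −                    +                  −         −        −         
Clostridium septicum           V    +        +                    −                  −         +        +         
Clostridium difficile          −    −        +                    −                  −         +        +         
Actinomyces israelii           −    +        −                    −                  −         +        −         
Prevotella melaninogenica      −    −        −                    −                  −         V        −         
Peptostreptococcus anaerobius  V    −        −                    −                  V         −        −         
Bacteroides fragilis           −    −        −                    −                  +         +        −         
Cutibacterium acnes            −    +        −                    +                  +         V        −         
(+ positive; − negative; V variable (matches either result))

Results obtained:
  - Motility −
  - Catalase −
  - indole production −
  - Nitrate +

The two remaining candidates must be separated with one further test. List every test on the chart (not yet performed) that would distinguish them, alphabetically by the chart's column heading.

Nitrate +: excludes 5 organisms — 4 left.
Catalase −: excludes Cutibacterium acnes — 3 left.
indole production −: all 3 remaining candidates are consistent.
Motility −: excludes Clostridium septicum — 2 left.
Two candidates remain: Actinomyces israelii and Clostridium perfringens.
  H2S: Actinomyces israelii −, Clostridium perfringens + — discriminates.
  endospore formation: Actinomyces israelii −, Clostridium perfringens + — discriminates.
  Esculin: + vs + — same for both, does not separate.

endospore formation, H2S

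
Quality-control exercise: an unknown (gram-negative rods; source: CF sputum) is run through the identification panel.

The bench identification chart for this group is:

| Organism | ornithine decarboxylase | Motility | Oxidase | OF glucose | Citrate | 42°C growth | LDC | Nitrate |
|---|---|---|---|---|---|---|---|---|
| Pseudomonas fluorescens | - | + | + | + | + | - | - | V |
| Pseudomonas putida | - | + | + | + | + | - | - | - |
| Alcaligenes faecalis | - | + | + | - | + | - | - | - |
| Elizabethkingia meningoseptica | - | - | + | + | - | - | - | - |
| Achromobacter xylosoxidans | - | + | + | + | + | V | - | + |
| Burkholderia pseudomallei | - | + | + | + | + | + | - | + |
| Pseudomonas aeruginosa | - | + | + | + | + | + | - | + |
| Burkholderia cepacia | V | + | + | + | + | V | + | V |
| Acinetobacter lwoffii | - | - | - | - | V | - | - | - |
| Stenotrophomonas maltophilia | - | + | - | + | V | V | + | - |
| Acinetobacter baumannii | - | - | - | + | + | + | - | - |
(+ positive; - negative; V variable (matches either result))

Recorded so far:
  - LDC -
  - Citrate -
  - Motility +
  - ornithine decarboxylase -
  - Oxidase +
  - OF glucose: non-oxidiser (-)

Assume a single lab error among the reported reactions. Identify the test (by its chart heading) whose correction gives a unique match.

As reported, no row in the chart matches all 6 reactions.
Reversing LDC → still no organism matches.
Reversing Oxidase → still no organism matches.
Reversing Motility → still no organism matches.
Reversing ornithine decarboxylase → still no organism matches.
Reversing OF glucose → still no organism matches.
Reversing Citrate (to +) → unique match: Alcaligenes faecalis.

Citrate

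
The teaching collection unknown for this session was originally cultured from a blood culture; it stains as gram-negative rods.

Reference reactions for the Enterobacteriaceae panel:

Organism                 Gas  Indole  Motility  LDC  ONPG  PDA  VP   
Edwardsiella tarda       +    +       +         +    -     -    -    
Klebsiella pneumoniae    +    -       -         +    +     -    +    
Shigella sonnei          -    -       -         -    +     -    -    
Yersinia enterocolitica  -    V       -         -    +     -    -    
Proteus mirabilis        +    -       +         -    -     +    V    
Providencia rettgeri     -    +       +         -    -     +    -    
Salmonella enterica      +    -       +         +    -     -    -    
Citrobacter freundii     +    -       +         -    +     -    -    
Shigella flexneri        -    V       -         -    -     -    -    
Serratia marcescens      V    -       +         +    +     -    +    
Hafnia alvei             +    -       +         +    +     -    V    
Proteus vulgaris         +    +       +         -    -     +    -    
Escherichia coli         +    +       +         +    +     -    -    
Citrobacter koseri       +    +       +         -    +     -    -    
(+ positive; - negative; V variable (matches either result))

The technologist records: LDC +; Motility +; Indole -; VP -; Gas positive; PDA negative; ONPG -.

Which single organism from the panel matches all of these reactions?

Salmonella enterica

Motility +: excludes Klebsiella pneumoniae, Shigella sonnei, Yersinia enterocolitica, Shigella flexneri — 10 left.
Gas +: excludes Providencia rettgeri — 9 left.
Indole -: excludes Edwardsiella tarda, Proteus vulgaris, Escherichia coli, Citrobacter koseri — 5 left.
ONPG -: excludes Citrobacter freundii, Serratia marcescens, Hafnia alvei — 2 left.
LDC +: excludes Proteus mirabilis — 1 left.
PDA -: the one remaining candidate is consistent.
VP -: the one remaining candidate is consistent.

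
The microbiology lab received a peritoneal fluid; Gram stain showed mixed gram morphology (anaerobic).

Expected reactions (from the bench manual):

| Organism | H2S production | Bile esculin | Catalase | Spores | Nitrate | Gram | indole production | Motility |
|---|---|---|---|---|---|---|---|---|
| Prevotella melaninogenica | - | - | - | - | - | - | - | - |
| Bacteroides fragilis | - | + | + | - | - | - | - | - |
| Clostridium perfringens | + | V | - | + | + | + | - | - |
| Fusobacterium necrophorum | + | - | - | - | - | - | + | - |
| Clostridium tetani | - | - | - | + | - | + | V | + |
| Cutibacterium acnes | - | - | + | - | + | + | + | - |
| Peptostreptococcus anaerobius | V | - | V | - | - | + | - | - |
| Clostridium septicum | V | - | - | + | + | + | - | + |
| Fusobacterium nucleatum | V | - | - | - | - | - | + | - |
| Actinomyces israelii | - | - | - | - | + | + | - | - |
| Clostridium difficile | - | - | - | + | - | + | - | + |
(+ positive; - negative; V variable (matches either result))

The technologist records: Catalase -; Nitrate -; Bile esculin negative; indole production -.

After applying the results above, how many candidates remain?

4

Bile esculin -: excludes Bacteroides fragilis — 10 left.
Nitrate -: excludes Clostridium perfringens, Cutibacterium acnes, Clostridium septicum, Actinomyces israelii — 6 left.
Catalase -: all 6 remaining candidates are consistent.
indole production -: excludes Fusobacterium necrophorum, Fusobacterium nucleatum — 4 left.
Still consistent: Clostridium difficile, Clostridium tetani, Peptostreptococcus anaerobius, Prevotella melaninogenica.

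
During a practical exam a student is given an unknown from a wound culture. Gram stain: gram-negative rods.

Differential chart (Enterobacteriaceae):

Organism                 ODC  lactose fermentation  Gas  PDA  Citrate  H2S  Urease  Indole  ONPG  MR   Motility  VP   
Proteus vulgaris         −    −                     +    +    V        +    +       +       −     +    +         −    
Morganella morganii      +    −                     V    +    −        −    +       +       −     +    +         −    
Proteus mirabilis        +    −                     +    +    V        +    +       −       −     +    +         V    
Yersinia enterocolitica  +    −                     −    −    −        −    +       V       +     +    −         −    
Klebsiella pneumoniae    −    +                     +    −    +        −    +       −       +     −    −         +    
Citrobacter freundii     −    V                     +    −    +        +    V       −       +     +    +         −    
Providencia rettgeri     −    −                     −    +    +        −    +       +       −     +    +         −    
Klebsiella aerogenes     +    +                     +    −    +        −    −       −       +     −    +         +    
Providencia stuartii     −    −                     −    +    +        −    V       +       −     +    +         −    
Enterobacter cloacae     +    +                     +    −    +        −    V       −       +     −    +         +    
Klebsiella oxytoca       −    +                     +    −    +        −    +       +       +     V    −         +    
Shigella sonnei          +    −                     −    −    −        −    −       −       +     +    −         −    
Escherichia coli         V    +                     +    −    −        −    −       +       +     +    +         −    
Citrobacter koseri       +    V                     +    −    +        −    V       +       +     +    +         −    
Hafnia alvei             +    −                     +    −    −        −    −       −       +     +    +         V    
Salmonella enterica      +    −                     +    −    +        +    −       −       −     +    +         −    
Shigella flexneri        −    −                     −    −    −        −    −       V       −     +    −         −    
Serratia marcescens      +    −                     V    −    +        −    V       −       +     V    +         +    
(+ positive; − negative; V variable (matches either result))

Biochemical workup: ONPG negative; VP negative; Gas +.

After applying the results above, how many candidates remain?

4

Gas +: excludes 5 organisms — 13 left.
ONPG −: excludes 9 organisms — 4 left.
VP −: all 4 remaining candidates are consistent.
Still consistent: Morganella morganii, Proteus mirabilis, Proteus vulgaris, Salmonella enterica.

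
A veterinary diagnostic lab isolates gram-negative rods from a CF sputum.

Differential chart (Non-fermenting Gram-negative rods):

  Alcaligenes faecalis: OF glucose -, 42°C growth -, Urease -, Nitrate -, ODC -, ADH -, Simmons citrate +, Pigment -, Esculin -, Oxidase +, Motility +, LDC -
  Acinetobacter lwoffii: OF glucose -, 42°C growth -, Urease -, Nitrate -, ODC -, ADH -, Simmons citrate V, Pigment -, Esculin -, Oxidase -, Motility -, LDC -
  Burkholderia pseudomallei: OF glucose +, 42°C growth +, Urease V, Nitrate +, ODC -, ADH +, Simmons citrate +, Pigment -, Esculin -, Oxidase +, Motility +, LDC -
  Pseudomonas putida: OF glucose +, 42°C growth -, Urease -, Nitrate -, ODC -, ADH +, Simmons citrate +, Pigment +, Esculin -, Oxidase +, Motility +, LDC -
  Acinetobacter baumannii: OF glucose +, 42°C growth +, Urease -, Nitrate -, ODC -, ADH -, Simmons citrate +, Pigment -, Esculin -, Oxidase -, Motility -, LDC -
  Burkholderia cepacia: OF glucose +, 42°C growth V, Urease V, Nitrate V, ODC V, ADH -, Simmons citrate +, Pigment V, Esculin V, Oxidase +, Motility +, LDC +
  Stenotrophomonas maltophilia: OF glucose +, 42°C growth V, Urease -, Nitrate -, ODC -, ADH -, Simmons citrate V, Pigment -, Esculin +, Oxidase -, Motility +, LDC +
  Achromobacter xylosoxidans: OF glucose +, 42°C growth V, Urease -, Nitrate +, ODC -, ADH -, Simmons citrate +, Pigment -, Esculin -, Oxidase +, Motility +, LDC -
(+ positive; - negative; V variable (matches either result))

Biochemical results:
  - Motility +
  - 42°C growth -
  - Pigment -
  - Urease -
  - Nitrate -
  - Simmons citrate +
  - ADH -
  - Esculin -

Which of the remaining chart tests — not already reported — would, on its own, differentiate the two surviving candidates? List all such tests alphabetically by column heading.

LDC, OF glucose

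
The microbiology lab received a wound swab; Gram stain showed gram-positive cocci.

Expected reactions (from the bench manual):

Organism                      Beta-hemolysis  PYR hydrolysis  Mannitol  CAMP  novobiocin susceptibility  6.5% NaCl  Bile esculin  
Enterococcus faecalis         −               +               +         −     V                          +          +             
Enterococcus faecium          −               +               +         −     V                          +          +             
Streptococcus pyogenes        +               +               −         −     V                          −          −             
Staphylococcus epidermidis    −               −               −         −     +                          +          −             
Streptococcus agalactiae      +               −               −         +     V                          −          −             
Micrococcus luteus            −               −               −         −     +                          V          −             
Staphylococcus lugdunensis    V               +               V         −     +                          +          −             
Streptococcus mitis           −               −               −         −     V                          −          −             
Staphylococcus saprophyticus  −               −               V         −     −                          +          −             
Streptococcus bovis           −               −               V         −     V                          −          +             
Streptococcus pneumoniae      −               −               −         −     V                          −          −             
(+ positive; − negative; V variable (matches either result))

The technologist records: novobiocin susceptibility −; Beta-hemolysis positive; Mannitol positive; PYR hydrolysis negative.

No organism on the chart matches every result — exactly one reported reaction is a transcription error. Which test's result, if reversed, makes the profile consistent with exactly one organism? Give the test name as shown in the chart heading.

Mannitol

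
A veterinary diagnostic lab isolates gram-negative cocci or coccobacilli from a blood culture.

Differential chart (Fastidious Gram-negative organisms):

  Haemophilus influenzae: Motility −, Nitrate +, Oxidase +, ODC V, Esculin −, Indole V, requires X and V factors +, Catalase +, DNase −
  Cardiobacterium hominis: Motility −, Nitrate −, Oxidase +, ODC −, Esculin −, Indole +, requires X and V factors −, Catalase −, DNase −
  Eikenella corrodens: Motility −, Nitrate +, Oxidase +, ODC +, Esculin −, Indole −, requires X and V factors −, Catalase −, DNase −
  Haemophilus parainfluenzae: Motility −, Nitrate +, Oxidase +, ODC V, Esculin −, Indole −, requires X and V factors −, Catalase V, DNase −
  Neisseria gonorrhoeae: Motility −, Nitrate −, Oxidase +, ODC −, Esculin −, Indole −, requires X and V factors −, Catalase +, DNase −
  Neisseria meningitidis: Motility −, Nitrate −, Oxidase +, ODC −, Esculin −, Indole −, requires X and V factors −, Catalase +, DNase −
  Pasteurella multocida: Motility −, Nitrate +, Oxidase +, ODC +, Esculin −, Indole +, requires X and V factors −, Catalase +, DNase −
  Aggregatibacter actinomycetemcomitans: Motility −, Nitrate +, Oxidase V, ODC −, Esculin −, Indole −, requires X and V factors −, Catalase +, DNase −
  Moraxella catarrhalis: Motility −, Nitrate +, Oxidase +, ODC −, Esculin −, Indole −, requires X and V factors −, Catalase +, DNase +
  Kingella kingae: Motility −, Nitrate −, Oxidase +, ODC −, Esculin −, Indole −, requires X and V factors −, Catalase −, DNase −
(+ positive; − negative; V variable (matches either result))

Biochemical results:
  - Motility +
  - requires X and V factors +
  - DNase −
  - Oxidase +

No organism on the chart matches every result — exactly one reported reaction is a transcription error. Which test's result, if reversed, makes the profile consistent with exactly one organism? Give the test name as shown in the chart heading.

Motility

As reported, no row in the chart matches all 4 reactions.
Reversing requires X and V factors → still no organism matches.
Reversing Motility (to −) → unique match: Haemophilus influenzae.
Reversing DNase → still no organism matches.
Reversing Oxidase → still no organism matches.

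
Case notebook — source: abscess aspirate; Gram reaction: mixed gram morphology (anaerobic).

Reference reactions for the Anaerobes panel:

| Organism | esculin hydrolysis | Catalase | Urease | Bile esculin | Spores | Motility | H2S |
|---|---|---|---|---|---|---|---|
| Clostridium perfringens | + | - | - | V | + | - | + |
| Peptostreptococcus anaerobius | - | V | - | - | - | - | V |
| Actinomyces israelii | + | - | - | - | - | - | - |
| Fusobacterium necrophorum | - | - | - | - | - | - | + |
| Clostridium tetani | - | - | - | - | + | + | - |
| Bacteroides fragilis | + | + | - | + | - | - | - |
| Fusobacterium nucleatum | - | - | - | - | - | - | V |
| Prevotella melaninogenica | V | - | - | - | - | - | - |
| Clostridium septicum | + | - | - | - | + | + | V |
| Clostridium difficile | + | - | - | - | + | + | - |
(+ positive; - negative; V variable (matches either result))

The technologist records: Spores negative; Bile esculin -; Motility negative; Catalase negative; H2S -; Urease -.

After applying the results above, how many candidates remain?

4

Catalase -: excludes Bacteroides fragilis — 9 left.
Urease -: all 9 remaining candidates are consistent.
Bile esculin -: all 9 remaining candidates are consistent.
Motility -: excludes Clostridium tetani, Clostridium septicum, Clostridium difficile — 6 left.
Spores -: excludes Clostridium perfringens — 5 left.
H2S -: excludes Fusobacterium necrophorum — 4 left.
Still consistent: Actinomyces israelii, Fusobacterium nucleatum, Peptostreptococcus anaerobius, Prevotella melaninogenica.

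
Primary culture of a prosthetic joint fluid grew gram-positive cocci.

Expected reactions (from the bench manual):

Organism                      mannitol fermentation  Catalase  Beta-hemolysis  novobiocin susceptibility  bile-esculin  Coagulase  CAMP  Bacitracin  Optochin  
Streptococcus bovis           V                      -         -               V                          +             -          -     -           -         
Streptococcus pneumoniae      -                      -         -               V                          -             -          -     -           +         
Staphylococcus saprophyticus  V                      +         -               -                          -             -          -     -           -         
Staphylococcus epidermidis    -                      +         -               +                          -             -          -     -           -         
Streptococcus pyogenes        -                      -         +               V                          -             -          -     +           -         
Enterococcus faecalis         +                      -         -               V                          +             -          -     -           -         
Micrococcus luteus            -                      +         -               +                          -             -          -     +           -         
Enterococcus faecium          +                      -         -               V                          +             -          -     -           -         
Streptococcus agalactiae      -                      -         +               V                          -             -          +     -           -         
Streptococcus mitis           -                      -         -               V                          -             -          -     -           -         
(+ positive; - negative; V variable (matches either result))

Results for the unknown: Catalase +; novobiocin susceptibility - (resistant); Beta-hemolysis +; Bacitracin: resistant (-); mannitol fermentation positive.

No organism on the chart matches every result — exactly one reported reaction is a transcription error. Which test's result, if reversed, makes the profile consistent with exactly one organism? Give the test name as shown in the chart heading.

Beta-hemolysis

As reported, no row in the chart matches all 5 reactions.
Reversing Catalase → still no organism matches.
Reversing novobiocin susceptibility → still no organism matches.
Reversing Beta-hemolysis (to -) → unique match: Staphylococcus saprophyticus.
Reversing Bacitracin → still no organism matches.
Reversing mannitol fermentation → still no organism matches.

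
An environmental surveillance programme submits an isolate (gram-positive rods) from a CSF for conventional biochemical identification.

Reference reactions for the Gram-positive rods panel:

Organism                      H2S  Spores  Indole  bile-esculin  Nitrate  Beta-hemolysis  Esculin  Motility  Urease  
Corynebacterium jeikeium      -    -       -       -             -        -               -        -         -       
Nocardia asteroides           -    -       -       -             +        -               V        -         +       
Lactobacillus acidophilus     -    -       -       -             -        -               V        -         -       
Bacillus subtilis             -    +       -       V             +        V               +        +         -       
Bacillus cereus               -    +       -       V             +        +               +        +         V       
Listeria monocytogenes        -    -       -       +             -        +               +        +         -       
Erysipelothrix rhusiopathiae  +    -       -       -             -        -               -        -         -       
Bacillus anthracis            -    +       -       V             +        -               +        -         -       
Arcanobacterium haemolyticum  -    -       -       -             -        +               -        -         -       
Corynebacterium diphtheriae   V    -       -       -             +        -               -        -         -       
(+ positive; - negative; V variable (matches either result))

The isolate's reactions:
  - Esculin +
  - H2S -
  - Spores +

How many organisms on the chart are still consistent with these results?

3

Spores +: excludes 7 organisms — 3 left.
H2S -: all 3 remaining candidates are consistent.
Esculin +: all 3 remaining candidates are consistent.
Still consistent: Bacillus anthracis, Bacillus cereus, Bacillus subtilis.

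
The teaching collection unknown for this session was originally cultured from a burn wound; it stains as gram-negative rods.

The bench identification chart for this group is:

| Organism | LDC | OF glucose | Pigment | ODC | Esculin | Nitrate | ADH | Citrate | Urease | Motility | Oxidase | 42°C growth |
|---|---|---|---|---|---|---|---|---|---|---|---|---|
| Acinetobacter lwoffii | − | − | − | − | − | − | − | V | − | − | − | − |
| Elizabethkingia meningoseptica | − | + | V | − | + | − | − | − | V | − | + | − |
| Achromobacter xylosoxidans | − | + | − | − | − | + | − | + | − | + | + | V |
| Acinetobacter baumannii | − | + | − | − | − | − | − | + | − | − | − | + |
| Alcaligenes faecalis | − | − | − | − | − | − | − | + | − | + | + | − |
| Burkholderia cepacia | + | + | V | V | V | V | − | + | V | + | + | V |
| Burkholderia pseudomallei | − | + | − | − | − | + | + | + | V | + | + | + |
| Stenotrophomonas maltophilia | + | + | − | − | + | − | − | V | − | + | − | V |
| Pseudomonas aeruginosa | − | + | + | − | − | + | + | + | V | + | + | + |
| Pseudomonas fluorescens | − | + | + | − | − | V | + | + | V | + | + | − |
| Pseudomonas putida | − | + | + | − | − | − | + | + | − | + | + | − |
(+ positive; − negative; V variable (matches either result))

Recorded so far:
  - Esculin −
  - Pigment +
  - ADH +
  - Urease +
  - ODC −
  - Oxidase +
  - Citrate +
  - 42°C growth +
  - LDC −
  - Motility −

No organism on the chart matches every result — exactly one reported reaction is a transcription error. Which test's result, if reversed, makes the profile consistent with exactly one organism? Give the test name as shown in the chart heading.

Motility

As reported, no row in the chart matches all 10 reactions.
Reversing Citrate → still no organism matches.
Reversing Motility (to +) → unique match: Pseudomonas aeruginosa.
Reversing Urease → still no organism matches.
Reversing Esculin → still no organism matches.
Reversing Pigment → still no organism matches.
Reversing 42°C growth → still no organism matches.
Reversing LDC → still no organism matches.
Reversing Oxidase → still no organism matches.
Reversing ODC → still no organism matches.
Reversing ADH → still no organism matches.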